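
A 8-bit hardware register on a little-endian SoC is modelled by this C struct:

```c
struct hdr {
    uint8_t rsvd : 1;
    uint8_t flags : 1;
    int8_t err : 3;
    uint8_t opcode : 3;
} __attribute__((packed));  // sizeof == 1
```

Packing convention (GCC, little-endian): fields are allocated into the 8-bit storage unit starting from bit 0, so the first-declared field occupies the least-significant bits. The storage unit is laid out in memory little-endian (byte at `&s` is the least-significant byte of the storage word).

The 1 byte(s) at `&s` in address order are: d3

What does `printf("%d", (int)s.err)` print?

-4

[0]=0xd3 (little-endian) → word 0xd3
rsvd:1 @ bit 0 → (0xd3>>0)&0x1 = 0x1
flags:1 @ bit 1 → (0xd3>>1)&0x1 = 0x1
err:3 @ bit 2 → (0xd3>>2)&0x7 = 0x4  ←
opcode:3 @ bit 5 → (0xd3>>5)&0x7 = 0x6
err signed 3b, MSB=1: 4 - 8 = -4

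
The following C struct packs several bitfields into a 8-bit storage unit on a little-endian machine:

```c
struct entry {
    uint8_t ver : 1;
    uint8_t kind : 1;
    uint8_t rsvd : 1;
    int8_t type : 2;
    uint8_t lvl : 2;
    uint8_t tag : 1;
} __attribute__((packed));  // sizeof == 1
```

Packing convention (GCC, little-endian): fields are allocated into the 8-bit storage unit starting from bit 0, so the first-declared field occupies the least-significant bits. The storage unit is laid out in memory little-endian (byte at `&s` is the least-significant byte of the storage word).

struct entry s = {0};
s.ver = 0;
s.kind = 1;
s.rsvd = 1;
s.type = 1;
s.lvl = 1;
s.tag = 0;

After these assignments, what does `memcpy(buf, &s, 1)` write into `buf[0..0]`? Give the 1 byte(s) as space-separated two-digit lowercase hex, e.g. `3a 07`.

ver (1b) val=0 bits=0x0 at bit 0: 0x00
kind (1b) val=1 bits=0x1 at bit 1: 0x02
rsvd (1b) val=1 bits=0x1 at bit 2: 0x06
type (2b) val=1 bits=0x1 at bit 3: 0x0e
lvl (2b) val=1 bits=0x1 at bit 5: 0x2e
tag (1b) val=0 bits=0x0 at bit 7: 0x2e
word = 0x2e → little-endian bytes:
  [0]=0x2e

2e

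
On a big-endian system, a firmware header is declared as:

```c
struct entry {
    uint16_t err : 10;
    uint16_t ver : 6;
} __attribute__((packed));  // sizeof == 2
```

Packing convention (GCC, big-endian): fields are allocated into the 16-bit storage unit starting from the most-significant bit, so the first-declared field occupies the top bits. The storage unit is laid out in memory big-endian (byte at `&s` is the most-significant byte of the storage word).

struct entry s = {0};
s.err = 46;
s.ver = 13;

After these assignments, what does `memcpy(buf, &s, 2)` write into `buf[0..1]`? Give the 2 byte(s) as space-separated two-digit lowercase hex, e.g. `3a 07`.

err (10b) val=46 bits=0x2e at bit 6: 0x0b80
ver (6b) val=13 bits=0xd at bit 0: 0x0b8d
word = 0x0b8d → big-endian bytes:
  [0]=0x0b  [1]=0x8d

0b 8d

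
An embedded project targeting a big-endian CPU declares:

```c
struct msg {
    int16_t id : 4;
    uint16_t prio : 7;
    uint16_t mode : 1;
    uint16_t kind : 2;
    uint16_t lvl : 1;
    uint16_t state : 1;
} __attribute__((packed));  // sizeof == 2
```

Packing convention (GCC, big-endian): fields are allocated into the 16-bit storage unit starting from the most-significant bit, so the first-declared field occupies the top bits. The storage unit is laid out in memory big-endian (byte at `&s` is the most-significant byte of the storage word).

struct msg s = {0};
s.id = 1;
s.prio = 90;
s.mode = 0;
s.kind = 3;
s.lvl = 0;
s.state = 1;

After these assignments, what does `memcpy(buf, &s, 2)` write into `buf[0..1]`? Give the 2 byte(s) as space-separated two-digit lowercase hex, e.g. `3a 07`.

1b 4d

id (4b) val=1 bits=0x1 at bit 12: 0x1000
prio (7b) val=90 bits=0x5a at bit 5: 0x1b40
mode (1b) val=0 bits=0x0 at bit 4: 0x1b40
kind (2b) val=3 bits=0x3 at bit 2: 0x1b4c
lvl (1b) val=0 bits=0x0 at bit 1: 0x1b4c
state (1b) val=1 bits=0x1 at bit 0: 0x1b4d
word = 0x1b4d → big-endian bytes:
  [0]=0x1b  [1]=0x4d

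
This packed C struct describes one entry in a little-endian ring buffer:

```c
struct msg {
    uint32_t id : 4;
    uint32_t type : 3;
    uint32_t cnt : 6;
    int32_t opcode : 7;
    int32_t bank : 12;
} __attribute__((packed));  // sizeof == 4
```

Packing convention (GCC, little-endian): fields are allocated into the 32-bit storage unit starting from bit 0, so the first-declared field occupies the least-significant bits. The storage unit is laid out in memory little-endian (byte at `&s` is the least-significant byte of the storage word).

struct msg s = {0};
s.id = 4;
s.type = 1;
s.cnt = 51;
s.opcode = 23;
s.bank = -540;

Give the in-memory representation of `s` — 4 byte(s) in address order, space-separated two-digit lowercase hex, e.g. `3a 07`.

94 f9 42 de

id:4 = 4 → 0x4 << 0 → word 0x00000004
type:3 = 1 → 0x1 << 4 → word 0x00000014
cnt:6 = 51 → 0x33 << 7 → word 0x00001994
opcode:7 = 23 → 0x17 << 13 → word 0x0002f994
bank:12 = -540 → 0xde4 << 20 → word 0xde42f994
word = 0xde42f994 → little-endian bytes:
  [0]=0x94  [1]=0xf9  [2]=0x42  [3]=0xde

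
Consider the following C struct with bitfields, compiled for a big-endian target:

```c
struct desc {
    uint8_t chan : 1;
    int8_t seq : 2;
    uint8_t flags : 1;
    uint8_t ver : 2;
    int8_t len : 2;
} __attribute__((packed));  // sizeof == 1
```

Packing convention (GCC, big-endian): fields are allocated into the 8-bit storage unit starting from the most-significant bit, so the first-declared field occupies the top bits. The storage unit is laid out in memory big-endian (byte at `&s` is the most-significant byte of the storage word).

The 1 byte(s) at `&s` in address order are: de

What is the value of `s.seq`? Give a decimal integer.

[0]=0xde (big-endian) → word 0xde
chan [7+:1] = (word>>7) & 0x1 = 1
seq [5+:2] = (word>>5) & 0x3 = 2  ←
flags [4+:1] = (word>>4) & 0x1 = 1
ver [2+:2] = (word>>2) & 0x3 = 3
len [0+:2] = (word>>0) & 0x3 = 2
seq signed 2b, MSB=1: 2 - 4 = -2

-2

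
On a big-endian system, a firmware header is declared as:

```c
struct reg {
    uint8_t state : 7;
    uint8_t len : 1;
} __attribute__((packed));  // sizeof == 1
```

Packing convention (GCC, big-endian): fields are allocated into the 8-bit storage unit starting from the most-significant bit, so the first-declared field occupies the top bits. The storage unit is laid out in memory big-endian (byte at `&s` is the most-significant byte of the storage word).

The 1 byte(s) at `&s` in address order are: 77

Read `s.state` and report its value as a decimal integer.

[0]=0x77 (big-endian) → word 0x77
state:7 @ bit 1 → (0x77>>1)&0x7f = 0x3b  ←
len:1 @ bit 0 → (0x77>>0)&0x1 = 0x1

59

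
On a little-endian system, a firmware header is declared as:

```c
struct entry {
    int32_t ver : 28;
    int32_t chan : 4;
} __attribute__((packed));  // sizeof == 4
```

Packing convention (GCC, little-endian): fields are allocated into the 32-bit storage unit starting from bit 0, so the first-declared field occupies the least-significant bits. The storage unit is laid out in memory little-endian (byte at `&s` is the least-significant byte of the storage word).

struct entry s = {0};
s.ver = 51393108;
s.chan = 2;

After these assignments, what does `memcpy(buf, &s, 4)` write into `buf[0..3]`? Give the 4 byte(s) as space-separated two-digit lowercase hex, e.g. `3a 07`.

ver:28 = 51393108 → 0x3103254 << 0 → word 0x03103254
chan:4 = 2 → 0x2 << 28 → word 0x23103254
word = 0x23103254 → little-endian bytes:
  [0]=0x54  [1]=0x32  [2]=0x10  [3]=0x23

54 32 10 23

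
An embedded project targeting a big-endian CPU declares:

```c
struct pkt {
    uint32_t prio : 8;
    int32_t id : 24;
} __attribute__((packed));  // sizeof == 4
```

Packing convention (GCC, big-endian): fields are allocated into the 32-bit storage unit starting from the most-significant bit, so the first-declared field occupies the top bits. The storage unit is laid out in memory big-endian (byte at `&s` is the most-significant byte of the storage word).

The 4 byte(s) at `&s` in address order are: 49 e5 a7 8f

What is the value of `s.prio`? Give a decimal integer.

73

[0]=0x49 [1]=0xe5 [2]=0xa7 [3]=0x8f (big-endian) → word 0x49e5a78f
prio:8 @ bit 24 → (0x49e5a78f>>24)&0xff = 0x49  ←
id:24 @ bit 0 → (0x49e5a78f>>0)&0xffffff = 0xe5a78f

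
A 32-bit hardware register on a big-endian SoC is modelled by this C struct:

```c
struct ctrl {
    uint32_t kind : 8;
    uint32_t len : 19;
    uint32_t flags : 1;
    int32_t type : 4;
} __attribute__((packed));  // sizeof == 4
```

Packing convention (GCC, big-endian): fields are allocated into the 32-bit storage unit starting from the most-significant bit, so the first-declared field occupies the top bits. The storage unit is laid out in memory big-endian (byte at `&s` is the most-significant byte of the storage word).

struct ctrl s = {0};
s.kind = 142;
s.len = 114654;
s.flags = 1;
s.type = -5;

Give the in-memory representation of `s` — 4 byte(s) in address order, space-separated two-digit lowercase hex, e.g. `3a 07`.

8e 37 fb db

kind:8 = 142 → 0x8e << 24 → word 0x8e000000
len:19 = 114654 → 0x1bfde << 5 → word 0x8e37fbc0
flags:1 = 1 → 0x1 << 4 → word 0x8e37fbd0
type:4 = -5 → 0xb << 0 → word 0x8e37fbdb
word = 0x8e37fbdb → big-endian bytes:
  [0]=0x8e  [1]=0x37  [2]=0xfb  [3]=0xdb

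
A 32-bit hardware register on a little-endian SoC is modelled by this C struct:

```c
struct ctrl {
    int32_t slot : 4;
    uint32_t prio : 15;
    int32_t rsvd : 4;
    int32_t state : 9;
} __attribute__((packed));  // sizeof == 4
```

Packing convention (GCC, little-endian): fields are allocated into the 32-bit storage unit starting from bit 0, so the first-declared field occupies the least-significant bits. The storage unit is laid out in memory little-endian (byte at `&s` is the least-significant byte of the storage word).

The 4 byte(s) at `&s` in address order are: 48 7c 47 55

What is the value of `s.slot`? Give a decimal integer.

-8

[0]=0x48 [1]=0x7c [2]=0x47 [3]=0x55 (little-endian) → word 0x55477c48
slot [0+:4] = (word>>0) & 0xf = 8  ←
prio [4+:15] = (word>>4) & 0x7fff = 30660
rsvd [19+:4] = (word>>19) & 0xf = 8
state [23+:9] = (word>>23) & 0x1ff = 170
slot signed 4b, MSB=1: 8 - 16 = -8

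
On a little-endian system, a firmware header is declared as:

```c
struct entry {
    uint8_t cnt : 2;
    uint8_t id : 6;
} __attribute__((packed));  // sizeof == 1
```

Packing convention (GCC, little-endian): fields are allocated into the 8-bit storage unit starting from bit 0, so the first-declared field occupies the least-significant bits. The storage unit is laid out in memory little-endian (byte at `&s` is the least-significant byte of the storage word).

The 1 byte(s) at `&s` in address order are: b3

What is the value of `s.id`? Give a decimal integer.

44

[0]=0xb3 (little-endian) → word 0xb3
cnt:2 @ bit 0 → (0xb3>>0)&0x3 = 0x3
id:6 @ bit 2 → (0xb3>>2)&0x3f = 0x2c  ←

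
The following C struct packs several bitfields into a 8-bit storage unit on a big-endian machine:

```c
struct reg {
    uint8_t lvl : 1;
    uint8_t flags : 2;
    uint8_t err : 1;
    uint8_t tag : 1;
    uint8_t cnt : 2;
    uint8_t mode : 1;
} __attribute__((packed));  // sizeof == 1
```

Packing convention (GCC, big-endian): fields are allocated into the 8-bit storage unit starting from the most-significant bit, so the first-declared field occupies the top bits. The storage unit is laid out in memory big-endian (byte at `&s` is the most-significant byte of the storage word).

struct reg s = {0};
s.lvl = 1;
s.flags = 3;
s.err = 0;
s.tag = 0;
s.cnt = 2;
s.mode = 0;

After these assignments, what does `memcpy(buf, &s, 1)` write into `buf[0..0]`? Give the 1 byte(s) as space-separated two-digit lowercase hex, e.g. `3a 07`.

lvl (1b) val=1 bits=0x1 at bit 7: 0x80
flags (2b) val=3 bits=0x3 at bit 5: 0xe0
err (1b) val=0 bits=0x0 at bit 4: 0xe0
tag (1b) val=0 bits=0x0 at bit 3: 0xe0
cnt (2b) val=2 bits=0x2 at bit 1: 0xe4
mode (1b) val=0 bits=0x0 at bit 0: 0xe4
word = 0xe4 → big-endian bytes:
  [0]=0xe4

e4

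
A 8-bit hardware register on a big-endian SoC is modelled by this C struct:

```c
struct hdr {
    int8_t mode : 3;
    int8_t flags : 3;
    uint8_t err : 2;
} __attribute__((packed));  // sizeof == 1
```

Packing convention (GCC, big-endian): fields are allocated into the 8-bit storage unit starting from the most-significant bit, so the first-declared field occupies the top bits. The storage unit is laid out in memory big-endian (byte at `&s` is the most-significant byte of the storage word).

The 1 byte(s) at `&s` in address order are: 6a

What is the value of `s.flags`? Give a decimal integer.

2

[0]=0x6a (big-endian) → word 0x6a
mode [5+:3] = (word>>5) & 0x7 = 3
flags [2+:3] = (word>>2) & 0x7 = 2  ←
err [0+:2] = (word>>0) & 0x3 = 2
flags signed 3b, MSB=0: value = 2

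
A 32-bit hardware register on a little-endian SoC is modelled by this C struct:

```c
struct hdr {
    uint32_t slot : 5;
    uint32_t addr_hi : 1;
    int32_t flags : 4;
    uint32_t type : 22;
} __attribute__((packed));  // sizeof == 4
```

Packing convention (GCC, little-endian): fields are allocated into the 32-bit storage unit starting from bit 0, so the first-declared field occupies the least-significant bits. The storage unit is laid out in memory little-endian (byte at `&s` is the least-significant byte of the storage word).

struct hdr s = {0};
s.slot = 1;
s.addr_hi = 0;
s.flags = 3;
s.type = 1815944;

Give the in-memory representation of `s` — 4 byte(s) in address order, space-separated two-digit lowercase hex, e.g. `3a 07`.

[0+:5] slot=1 & 0x1f = 0x1; word=0x00000001
[5+:1] addr_hi=0 & 0x1 = 0x0; word=0x00000001
[6+:4] flags=3 & 0xf = 0x3; word=0x000000c1
[10+:22] type=1815944 & 0x3fffff = 0x1bb588; word=0x6ed620c1
word = 0x6ed620c1 → little-endian bytes:
  [0]=0xc1  [1]=0x20  [2]=0xd6  [3]=0x6e

c1 20 d6 6e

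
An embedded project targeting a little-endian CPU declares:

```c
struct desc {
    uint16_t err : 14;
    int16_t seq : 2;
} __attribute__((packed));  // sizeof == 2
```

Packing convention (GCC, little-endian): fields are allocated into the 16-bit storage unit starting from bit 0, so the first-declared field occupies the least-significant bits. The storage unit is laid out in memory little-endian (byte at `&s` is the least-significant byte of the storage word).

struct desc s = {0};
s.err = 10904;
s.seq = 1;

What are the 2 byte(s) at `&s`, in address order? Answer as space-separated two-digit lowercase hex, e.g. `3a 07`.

err (14b) val=10904 bits=0x2a98 at bit 0: 0x2a98
seq (2b) val=1 bits=0x1 at bit 14: 0x6a98
word = 0x6a98 → little-endian bytes:
  [0]=0x98  [1]=0x6a

98 6a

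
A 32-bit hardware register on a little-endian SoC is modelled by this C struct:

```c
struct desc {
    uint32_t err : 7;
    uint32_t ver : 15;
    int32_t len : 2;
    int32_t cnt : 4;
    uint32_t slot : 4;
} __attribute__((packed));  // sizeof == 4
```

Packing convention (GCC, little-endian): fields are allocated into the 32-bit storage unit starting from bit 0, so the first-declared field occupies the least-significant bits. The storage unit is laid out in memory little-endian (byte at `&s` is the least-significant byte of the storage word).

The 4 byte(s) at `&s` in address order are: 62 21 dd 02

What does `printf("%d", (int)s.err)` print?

98

[0]=0x62 [1]=0x21 [2]=0xdd [3]=0x02 (little-endian) → word 0x02dd2162
err [0+:7] = (word>>0) & 0x7f = 98  ←
ver [7+:15] = (word>>7) & 0x7fff = 14914
len [22+:2] = (word>>22) & 0x3 = 3
cnt [24+:4] = (word>>24) & 0xf = 2
slot [28+:4] = (word>>28) & 0xf = 0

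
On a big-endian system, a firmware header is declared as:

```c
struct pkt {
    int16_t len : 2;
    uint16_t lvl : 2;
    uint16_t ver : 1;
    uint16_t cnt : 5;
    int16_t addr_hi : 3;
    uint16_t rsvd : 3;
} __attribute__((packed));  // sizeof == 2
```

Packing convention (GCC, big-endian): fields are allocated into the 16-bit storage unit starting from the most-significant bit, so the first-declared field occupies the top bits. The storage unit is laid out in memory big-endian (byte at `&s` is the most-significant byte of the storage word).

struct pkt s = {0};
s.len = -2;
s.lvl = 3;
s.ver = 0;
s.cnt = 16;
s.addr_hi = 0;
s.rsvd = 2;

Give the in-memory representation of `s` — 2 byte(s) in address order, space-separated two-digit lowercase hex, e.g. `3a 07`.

b4 02

[14+:2] len=-2 & 0x3 = 0x2; word=0x8000
[12+:2] lvl=3 & 0x3 = 0x3; word=0xb000
[11+:1] ver=0 & 0x1 = 0x0; word=0xb000
[6+:5] cnt=16 & 0x1f = 0x10; word=0xb400
[3+:3] addr_hi=0 & 0x7 = 0x0; word=0xb400
[0+:3] rsvd=2 & 0x7 = 0x2; word=0xb402
word = 0xb402 → big-endian bytes:
  [0]=0xb4  [1]=0x02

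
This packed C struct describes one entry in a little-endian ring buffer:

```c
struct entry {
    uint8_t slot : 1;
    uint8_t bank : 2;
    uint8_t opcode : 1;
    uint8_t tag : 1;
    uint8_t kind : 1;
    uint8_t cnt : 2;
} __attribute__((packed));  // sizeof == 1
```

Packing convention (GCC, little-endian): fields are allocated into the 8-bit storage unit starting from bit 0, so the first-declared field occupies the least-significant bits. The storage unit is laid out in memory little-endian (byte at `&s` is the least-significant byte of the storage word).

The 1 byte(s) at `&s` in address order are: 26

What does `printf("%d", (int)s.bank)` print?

3

[0]=0x26 (little-endian) → word 0x26
slot:1 @ bit 0 → (0x26>>0)&0x1 = 0x0
bank:2 @ bit 1 → (0x26>>1)&0x3 = 0x3  ←
opcode:1 @ bit 3 → (0x26>>3)&0x1 = 0x0
tag:1 @ bit 4 → (0x26>>4)&0x1 = 0x0
kind:1 @ bit 5 → (0x26>>5)&0x1 = 0x1
cnt:2 @ bit 6 → (0x26>>6)&0x3 = 0x0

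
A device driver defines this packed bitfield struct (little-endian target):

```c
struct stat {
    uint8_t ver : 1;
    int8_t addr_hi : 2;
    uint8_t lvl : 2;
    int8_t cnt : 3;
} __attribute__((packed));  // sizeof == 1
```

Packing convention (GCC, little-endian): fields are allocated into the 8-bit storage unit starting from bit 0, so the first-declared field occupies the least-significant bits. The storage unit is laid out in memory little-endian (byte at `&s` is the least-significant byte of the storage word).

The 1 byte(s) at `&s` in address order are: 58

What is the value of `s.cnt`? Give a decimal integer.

[0]=0x58 (little-endian) → word 0x58
ver [0+:1] = (word>>0) & 0x1 = 0
addr_hi [1+:2] = (word>>1) & 0x3 = 0
lvl [3+:2] = (word>>3) & 0x3 = 3
cnt [5+:3] = (word>>5) & 0x7 = 2  ←
cnt signed 3b, MSB=0: value = 2

2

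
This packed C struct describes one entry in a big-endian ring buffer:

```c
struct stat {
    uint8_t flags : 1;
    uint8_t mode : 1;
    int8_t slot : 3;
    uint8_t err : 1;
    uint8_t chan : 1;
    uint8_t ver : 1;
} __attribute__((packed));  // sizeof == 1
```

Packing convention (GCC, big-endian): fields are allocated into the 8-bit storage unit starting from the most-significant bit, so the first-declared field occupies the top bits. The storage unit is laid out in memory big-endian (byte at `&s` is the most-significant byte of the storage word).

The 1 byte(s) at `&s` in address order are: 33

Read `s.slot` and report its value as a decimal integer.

-2

[0]=0x33 (big-endian) → word 0x33
flags [7+:1] = (word>>7) & 0x1 = 0
mode [6+:1] = (word>>6) & 0x1 = 0
slot [3+:3] = (word>>3) & 0x7 = 6  ←
err [2+:1] = (word>>2) & 0x1 = 0
chan [1+:1] = (word>>1) & 0x1 = 1
ver [0+:1] = (word>>0) & 0x1 = 1
slot signed 3b, MSB=1: 6 - 8 = -2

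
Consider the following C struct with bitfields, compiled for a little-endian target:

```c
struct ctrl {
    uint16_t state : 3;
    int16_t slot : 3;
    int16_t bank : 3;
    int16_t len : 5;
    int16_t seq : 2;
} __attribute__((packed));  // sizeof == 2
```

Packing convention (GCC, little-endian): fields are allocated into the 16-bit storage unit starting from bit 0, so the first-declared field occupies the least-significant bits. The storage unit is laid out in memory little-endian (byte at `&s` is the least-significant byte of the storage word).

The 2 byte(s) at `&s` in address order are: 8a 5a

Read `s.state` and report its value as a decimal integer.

[0]=0x8a [1]=0x5a (little-endian) → word 0x5a8a
state:3 @ bit 0 → (0x5a8a>>0)&0x7 = 0x2  ←
slot:3 @ bit 3 → (0x5a8a>>3)&0x7 = 0x1
bank:3 @ bit 6 → (0x5a8a>>6)&0x7 = 0x2
len:5 @ bit 9 → (0x5a8a>>9)&0x1f = 0xd
seq:2 @ bit 14 → (0x5a8a>>14)&0x3 = 0x1

2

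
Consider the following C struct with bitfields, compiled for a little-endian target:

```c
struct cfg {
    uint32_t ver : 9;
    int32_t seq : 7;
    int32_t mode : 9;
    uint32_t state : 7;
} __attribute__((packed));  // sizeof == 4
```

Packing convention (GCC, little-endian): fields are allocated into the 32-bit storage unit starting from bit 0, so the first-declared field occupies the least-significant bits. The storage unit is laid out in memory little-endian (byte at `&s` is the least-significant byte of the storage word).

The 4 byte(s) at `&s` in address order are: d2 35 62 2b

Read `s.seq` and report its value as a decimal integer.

26

[0]=0xd2 [1]=0x35 [2]=0x62 [3]=0x2b (little-endian) → word 0x2b6235d2
ver [0+:9] = (word>>0) & 0x1ff = 466
seq [9+:7] = (word>>9) & 0x7f = 26  ←
mode [16+:9] = (word>>16) & 0x1ff = 354
state [25+:7] = (word>>25) & 0x7f = 21
seq signed 7b, MSB=0: value = 26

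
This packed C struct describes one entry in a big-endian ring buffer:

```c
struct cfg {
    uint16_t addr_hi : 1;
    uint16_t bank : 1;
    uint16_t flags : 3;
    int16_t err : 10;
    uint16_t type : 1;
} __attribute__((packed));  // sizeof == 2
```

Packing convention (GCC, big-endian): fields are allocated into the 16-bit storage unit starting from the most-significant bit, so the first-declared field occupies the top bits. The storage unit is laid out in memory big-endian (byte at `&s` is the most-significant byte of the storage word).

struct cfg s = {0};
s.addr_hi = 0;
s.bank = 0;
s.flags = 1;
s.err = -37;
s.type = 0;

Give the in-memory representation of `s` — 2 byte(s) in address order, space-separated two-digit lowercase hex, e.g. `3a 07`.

addr_hi:1 = 0 → 0x0 << 15 → word 0x0000
bank:1 = 0 → 0x0 << 14 → word 0x0000
flags:3 = 1 → 0x1 << 11 → word 0x0800
err:10 = -37 → 0x3db << 1 → word 0x0fb6
type:1 = 0 → 0x0 << 0 → word 0x0fb6
word = 0x0fb6 → big-endian bytes:
  [0]=0x0f  [1]=0xb6

0f b6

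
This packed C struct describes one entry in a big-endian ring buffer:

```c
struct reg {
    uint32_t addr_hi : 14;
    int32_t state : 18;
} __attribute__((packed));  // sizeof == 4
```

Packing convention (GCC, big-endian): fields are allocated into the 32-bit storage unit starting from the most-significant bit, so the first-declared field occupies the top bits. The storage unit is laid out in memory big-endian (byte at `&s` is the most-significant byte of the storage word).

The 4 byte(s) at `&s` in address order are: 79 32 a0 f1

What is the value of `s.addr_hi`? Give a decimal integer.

7756

[0]=0x79 [1]=0x32 [2]=0xa0 [3]=0xf1 (big-endian) → word 0x7932a0f1
addr_hi [18+:14] = (word>>18) & 0x3fff = 7756  ←
state [0+:18] = (word>>0) & 0x3ffff = 172273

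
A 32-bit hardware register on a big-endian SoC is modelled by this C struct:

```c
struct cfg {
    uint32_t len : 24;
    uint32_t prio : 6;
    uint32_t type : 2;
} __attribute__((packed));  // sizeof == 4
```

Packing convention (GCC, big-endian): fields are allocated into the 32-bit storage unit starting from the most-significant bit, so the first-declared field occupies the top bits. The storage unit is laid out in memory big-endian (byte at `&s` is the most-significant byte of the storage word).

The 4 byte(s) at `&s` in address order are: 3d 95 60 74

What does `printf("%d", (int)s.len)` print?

[0]=0x3d [1]=0x95 [2]=0x60 [3]=0x74 (big-endian) → word 0x3d956074
len [8+:24] = (word>>8) & 0xffffff = 4035936  ←
prio [2+:6] = (word>>2) & 0x3f = 29
type [0+:2] = (word>>0) & 0x3 = 0

4035936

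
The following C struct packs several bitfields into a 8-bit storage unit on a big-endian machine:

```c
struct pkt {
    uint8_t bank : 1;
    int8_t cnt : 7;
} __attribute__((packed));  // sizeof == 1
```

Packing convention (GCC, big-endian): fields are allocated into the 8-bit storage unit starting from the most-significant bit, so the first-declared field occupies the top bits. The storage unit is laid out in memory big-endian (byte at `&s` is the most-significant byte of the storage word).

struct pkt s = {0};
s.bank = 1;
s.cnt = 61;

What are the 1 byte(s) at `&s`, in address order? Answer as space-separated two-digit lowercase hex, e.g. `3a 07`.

bank (1b) val=1 bits=0x1 at bit 7: 0x80
cnt (7b) val=61 bits=0x3d at bit 0: 0xbd
word = 0xbd → big-endian bytes:
  [0]=0xbd

bd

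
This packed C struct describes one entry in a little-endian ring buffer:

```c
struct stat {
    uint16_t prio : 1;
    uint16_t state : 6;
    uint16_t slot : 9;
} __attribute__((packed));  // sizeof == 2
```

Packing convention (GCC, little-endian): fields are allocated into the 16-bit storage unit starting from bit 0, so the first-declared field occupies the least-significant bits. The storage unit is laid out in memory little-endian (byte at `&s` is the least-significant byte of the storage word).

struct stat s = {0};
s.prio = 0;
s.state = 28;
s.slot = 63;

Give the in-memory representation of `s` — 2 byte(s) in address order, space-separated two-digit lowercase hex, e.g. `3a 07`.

prio:1 = 0 → 0x0 << 0 → word 0x0000
state:6 = 28 → 0x1c << 1 → word 0x0038
slot:9 = 63 → 0x3f << 7 → word 0x1fb8
word = 0x1fb8 → little-endian bytes:
  [0]=0xb8  [1]=0x1f

b8 1f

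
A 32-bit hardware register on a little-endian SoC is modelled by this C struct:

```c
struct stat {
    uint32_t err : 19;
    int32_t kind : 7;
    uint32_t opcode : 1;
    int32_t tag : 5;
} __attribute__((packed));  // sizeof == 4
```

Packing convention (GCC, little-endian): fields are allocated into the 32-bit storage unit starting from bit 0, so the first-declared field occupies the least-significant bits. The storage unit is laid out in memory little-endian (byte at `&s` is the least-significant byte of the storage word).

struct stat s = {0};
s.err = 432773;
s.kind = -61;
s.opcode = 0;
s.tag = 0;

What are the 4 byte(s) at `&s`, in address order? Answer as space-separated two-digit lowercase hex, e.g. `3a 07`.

85 9a 1e 02

[0+:19] err=432773 & 0x7ffff = 0x69a85; word=0x00069a85
[19+:7] kind=-61 & 0x7f = 0x43; word=0x021e9a85
[26+:1] opcode=0 & 0x1 = 0x0; word=0x021e9a85
[27+:5] tag=0 & 0x1f = 0x0; word=0x021e9a85
word = 0x021e9a85 → little-endian bytes:
  [0]=0x85  [1]=0x9a  [2]=0x1e  [3]=0x02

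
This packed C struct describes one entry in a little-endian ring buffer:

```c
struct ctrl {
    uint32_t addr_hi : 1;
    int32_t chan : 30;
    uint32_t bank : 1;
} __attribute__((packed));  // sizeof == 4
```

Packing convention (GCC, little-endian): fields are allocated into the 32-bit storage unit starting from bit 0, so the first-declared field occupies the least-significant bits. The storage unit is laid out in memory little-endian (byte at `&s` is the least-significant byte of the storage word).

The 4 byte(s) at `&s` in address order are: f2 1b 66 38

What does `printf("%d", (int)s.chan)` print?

[0]=0xf2 [1]=0x1b [2]=0x66 [3]=0x38 (little-endian) → word 0x38661bf2
addr_hi [0+:1] = (word>>0) & 0x1 = 0
chan [1+:30] = (word>>1) & 0x3fffffff = 473107961  ←
bank [31+:1] = (word>>31) & 0x1 = 0
chan signed 30b, MSB=0: value = 473107961

473107961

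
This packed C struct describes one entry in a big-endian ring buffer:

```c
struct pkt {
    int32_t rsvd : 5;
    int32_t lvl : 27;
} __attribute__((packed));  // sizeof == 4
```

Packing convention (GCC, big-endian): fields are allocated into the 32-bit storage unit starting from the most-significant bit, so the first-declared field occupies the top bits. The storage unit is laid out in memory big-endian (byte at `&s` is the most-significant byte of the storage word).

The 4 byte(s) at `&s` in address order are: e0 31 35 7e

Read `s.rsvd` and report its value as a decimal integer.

-4

[0]=0xe0 [1]=0x31 [2]=0x35 [3]=0x7e (big-endian) → word 0xe031357e
rsvd:5 @ bit 27 → (0xe031357e>>27)&0x1f = 0x1c  ←
lvl:27 @ bit 0 → (0xe031357e>>0)&0x7ffffff = 0x31357e
rsvd signed 5b, MSB=1: 28 - 32 = -4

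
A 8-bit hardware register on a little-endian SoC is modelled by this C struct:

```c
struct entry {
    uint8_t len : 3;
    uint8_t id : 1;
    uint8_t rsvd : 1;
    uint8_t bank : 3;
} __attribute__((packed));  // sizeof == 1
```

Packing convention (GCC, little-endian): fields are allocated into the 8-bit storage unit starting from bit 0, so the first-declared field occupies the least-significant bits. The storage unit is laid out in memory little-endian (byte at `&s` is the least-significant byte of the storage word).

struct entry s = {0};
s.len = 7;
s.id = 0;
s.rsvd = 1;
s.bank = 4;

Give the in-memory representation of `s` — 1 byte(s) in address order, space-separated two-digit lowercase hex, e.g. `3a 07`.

97

[0+:3] len=7 & 0x7 = 0x7; word=0x07
[3+:1] id=0 & 0x1 = 0x0; word=0x07
[4+:1] rsvd=1 & 0x1 = 0x1; word=0x17
[5+:3] bank=4 & 0x7 = 0x4; word=0x97
word = 0x97 → little-endian bytes:
  [0]=0x97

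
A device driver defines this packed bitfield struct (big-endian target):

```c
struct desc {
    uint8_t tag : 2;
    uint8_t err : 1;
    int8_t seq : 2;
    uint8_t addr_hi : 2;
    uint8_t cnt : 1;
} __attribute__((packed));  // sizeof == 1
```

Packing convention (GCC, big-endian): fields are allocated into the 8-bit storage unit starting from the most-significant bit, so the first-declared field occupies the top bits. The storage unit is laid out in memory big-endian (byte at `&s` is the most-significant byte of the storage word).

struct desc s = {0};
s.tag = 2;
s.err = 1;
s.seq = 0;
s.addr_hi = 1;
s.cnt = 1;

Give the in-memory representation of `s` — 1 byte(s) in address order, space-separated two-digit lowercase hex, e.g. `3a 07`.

tag:2 = 2 → 0x2 << 6 → word 0x80
err:1 = 1 → 0x1 << 5 → word 0xa0
seq:2 = 0 → 0x0 << 3 → word 0xa0
addr_hi:2 = 1 → 0x1 << 1 → word 0xa2
cnt:1 = 1 → 0x1 << 0 → word 0xa3
word = 0xa3 → big-endian bytes:
  [0]=0xa3

a3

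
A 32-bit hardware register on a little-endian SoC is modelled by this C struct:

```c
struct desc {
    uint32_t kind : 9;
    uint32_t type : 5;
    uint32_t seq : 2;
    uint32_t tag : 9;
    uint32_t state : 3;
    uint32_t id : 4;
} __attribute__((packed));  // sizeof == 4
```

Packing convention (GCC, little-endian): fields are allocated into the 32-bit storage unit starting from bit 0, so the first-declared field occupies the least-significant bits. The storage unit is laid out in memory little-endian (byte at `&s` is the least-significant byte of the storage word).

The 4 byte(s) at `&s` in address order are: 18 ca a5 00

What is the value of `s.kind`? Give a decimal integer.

[0]=0x18 [1]=0xca [2]=0xa5 [3]=0x00 (little-endian) → word 0x00a5ca18
kind [0+:9] = (word>>0) & 0x1ff = 24  ←
type [9+:5] = (word>>9) & 0x1f = 5
seq [14+:2] = (word>>14) & 0x3 = 3
tag [16+:9] = (word>>16) & 0x1ff = 165
state [25+:3] = (word>>25) & 0x7 = 0
id [28+:4] = (word>>28) & 0xf = 0

24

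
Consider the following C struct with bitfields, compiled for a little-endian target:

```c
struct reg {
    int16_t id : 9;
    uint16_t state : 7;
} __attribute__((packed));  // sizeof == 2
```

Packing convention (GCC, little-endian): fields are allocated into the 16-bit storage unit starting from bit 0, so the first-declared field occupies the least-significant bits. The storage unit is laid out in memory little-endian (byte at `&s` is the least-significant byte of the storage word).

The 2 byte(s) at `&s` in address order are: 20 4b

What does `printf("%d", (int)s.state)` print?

[0]=0x20 [1]=0x4b (little-endian) → word 0x4b20
id:9 @ bit 0 → (0x4b20>>0)&0x1ff = 0x120
state:7 @ bit 9 → (0x4b20>>9)&0x7f = 0x25  ←

37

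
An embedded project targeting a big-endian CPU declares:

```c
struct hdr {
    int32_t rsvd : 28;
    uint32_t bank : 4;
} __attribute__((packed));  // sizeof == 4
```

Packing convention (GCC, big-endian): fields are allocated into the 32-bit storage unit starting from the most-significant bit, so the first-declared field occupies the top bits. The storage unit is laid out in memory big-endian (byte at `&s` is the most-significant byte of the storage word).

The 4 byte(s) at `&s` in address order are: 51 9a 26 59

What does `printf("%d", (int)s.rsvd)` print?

85566053

[0]=0x51 [1]=0x9a [2]=0x26 [3]=0x59 (big-endian) → word 0x519a2659
rsvd:28 @ bit 4 → (0x519a2659>>4)&0xfffffff = 0x519a265  ←
bank:4 @ bit 0 → (0x519a2659>>0)&0xf = 0x9
rsvd signed 28b, MSB=0: value = 85566053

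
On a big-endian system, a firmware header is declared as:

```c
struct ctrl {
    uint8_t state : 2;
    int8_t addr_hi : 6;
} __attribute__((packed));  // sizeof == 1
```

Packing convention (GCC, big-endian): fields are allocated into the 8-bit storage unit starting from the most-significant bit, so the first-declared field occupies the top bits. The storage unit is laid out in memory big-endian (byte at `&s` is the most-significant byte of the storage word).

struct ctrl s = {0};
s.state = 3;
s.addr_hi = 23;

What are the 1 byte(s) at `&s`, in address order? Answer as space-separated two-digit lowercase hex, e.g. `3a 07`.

state:2 = 3 → 0x3 << 6 → word 0xc0
addr_hi:6 = 23 → 0x17 << 0 → word 0xd7
word = 0xd7 → big-endian bytes:
  [0]=0xd7

d7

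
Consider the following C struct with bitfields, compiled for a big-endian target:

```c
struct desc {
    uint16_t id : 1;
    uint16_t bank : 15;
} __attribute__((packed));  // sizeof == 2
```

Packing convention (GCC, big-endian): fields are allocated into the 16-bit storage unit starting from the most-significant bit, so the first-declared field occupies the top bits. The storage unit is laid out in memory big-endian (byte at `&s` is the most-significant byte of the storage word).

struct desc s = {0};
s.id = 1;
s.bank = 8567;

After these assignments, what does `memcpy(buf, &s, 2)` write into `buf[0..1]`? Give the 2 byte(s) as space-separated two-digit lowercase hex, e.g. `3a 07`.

id (1b) val=1 bits=0x1 at bit 15: 0x8000
bank (15b) val=8567 bits=0x2177 at bit 0: 0xa177
word = 0xa177 → big-endian bytes:
  [0]=0xa1  [1]=0x77

a1 77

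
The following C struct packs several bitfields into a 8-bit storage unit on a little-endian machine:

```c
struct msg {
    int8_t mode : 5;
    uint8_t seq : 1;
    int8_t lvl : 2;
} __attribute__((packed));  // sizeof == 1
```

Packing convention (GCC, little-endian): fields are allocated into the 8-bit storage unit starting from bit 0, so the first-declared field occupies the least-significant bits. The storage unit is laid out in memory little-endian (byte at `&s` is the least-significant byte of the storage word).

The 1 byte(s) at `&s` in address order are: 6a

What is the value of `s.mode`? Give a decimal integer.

10

[0]=0x6a (little-endian) → word 0x6a
mode [0+:5] = (word>>0) & 0x1f = 10  ←
seq [5+:1] = (word>>5) & 0x1 = 1
lvl [6+:2] = (word>>6) & 0x3 = 1
mode signed 5b, MSB=0: value = 10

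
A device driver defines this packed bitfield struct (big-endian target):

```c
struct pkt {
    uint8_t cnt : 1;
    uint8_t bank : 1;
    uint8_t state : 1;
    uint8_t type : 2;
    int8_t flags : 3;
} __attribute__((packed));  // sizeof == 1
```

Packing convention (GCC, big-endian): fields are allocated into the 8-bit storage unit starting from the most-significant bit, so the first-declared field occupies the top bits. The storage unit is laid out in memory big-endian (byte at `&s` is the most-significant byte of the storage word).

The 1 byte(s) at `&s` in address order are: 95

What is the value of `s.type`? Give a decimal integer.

2

[0]=0x95 (big-endian) → word 0x95
cnt:1 @ bit 7 → (0x95>>7)&0x1 = 0x1
bank:1 @ bit 6 → (0x95>>6)&0x1 = 0x0
state:1 @ bit 5 → (0x95>>5)&0x1 = 0x0
type:2 @ bit 3 → (0x95>>3)&0x3 = 0x2  ←
flags:3 @ bit 0 → (0x95>>0)&0x7 = 0x5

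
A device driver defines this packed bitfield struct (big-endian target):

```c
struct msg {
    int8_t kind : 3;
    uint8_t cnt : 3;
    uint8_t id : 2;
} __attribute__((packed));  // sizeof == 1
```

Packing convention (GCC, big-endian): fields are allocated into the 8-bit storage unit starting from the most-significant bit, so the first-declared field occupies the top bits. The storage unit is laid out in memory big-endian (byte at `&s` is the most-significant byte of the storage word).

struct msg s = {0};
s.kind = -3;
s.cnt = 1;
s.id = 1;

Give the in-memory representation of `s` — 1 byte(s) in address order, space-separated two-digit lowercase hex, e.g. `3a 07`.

a5

[5+:3] kind=-3 & 0x7 = 0x5; word=0xa0
[2+:3] cnt=1 & 0x7 = 0x1; word=0xa4
[0+:2] id=1 & 0x3 = 0x1; word=0xa5
word = 0xa5 → big-endian bytes:
  [0]=0xa5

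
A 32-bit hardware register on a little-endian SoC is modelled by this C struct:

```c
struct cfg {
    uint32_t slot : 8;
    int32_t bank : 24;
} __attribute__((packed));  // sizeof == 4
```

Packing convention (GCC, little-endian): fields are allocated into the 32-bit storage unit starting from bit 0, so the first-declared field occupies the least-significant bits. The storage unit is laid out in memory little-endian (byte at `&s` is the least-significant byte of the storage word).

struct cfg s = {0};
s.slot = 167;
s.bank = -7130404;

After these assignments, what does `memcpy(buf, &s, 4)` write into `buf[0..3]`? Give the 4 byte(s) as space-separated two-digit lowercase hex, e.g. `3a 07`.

slot (8b) val=167 bits=0xa7 at bit 0: 0x000000a7
bank (24b) val=-7130404 bits=0x9332dc at bit 8: 0x9332dca7
word = 0x9332dca7 → little-endian bytes:
  [0]=0xa7  [1]=0xdc  [2]=0x32  [3]=0x93

a7 dc 32 93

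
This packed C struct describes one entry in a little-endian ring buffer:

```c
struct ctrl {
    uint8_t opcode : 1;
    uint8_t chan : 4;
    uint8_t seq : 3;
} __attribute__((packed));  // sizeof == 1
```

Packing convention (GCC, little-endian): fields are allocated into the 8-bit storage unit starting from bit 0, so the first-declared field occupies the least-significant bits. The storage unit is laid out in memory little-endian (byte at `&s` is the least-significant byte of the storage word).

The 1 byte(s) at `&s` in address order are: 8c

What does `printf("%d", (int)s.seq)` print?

4

[0]=0x8c (little-endian) → word 0x8c
opcode [0+:1] = (word>>0) & 0x1 = 0
chan [1+:4] = (word>>1) & 0xf = 6
seq [5+:3] = (word>>5) & 0x7 = 4  ←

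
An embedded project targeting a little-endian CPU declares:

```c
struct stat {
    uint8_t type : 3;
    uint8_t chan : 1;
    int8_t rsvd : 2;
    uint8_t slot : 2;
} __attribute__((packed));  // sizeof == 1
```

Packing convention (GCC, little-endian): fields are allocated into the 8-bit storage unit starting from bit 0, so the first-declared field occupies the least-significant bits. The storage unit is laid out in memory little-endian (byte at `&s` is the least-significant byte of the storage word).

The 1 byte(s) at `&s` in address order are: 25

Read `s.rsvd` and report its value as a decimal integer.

-2

[0]=0x25 (little-endian) → word 0x25
type [0+:3] = (word>>0) & 0x7 = 5
chan [3+:1] = (word>>3) & 0x1 = 0
rsvd [4+:2] = (word>>4) & 0x3 = 2  ←
slot [6+:2] = (word>>6) & 0x3 = 0
rsvd signed 2b, MSB=1: 2 - 4 = -2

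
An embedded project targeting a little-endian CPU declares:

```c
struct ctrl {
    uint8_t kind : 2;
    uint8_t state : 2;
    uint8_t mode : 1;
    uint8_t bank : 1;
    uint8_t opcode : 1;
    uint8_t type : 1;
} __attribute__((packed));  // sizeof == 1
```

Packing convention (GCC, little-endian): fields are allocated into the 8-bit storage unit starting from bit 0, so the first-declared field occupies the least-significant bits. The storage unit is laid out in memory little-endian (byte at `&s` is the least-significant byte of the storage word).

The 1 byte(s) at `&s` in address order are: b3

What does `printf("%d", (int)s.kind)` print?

[0]=0xb3 (little-endian) → word 0xb3
kind:2 @ bit 0 → (0xb3>>0)&0x3 = 0x3  ←
state:2 @ bit 2 → (0xb3>>2)&0x3 = 0x0
mode:1 @ bit 4 → (0xb3>>4)&0x1 = 0x1
bank:1 @ bit 5 → (0xb3>>5)&0x1 = 0x1
opcode:1 @ bit 6 → (0xb3>>6)&0x1 = 0x0
type:1 @ bit 7 → (0xb3>>7)&0x1 = 0x1

3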